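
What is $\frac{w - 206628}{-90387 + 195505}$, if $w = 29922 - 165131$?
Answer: $- \frac{341837}{105118} \approx -3.2519$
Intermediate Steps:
$w = -135209$
$\frac{w - 206628}{-90387 + 195505} = \frac{-135209 - 206628}{-90387 + 195505} = - \frac{341837}{105118}$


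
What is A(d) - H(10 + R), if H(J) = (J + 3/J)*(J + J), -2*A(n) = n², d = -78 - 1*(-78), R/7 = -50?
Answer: -231206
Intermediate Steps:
R = -350 (R = 7*(-50) = -350)
d = 0 (d = -78 + 78 = 0)
A(n) = -n²/2
H(J) = 2*J*(J + 3/J) (H(J) = (J + 3/J)*(2*J) = 2*J*(J + 3/J))
A(d) - H(10 + R) = -½*0² - (6 + 2*(10 - 350)²) = -½*0 - (6 + 2*(-340)²) = 0 - (6 + 2*115600) = 0 - (6 + 231200) = 0 - 1*231206 = 0 - 231206 = -231206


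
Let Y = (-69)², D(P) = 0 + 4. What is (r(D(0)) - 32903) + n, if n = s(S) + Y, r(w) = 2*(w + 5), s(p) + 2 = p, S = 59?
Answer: -28067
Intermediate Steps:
D(P) = 4
s(p) = -2 + p
r(w) = 10 + 2*w (r(w) = 2*(5 + w) = 10 + 2*w)
Y = 4761
n = 4818 (n = (-2 + 59) + 4761 = 57 + 4761 = 4818)
(r(D(0)) - 32903) + n = ((10 + 2*4) - 32903) + 4818 = ((10 + 8) - 32903) + 4818 = (18 - 32903) + 4818 = -32885 + 4818 = -28067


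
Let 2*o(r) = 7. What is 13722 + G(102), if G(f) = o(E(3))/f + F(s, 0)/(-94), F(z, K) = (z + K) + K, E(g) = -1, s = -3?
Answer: 131567171/9588 ≈ 13722.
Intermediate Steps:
F(z, K) = z + 2*K (F(z, K) = (K + z) + K = z + 2*K)
o(r) = 7/2 (o(r) = (½)*7 = 7/2)
G(f) = 3/94 + 7/(2*f) (G(f) = 7/(2*f) + (-3 + 2*0)/(-94) = 7/(2*f) + (-3 + 0)*(-1/94) = 7/(2*f) - 3*(-1/94) = 7/(2*f) + 3/94 = 3/94 + 7/(2*f))
13722 + G(102) = 13722 + (1/94)*(329 + 3*102)/102 = 13722 + (1/94)*(1/102)*(329 + 306) = 13722 + (1/94)*(1/102)*635 = 13722 + 635/9588 = 131567171/9588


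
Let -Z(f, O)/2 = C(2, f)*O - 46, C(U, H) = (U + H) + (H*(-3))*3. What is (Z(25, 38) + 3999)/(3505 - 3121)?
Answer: 19139/384 ≈ 49.841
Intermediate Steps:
C(U, H) = U - 8*H (C(U, H) = (H + U) - 3*H*3 = (H + U) - 9*H = U - 8*H)
Z(f, O) = 92 - 2*O*(2 - 8*f) (Z(f, O) = -2*((2 - 8*f)*O - 46) = -2*(O*(2 - 8*f) - 46) = -2*(-46 + O*(2 - 8*f)) = 92 - 2*O*(2 - 8*f))
(Z(25, 38) + 3999)/(3505 - 3121) = ((92 + 4*38*(-1 + 4*25)) + 3999)/(3505 - 3121) = ((92 + 4*38*(-1 + 100)) + 3999)/384 = ((92 + 4*38*99) + 3999)*(1/384) = ((92 + 15048) + 3999)*(1/384) = (15140 + 3999)*(1/384) = 19139*(1/384) = 19139/384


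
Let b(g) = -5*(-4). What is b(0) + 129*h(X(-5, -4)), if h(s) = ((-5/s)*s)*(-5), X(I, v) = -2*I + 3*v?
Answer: 3245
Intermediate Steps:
b(g) = 20
h(s) = 25 (h(s) = -5*(-5) = 25)
b(0) + 129*h(X(-5, -4)) = 20 + 129*25 = 20 + 3225 = 3245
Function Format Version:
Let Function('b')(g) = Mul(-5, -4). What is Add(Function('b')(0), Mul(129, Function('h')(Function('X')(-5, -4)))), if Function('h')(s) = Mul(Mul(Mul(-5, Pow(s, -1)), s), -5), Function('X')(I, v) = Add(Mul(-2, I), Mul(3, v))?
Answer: 3245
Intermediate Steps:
Function('b')(g) = 20
Function('h')(s) = 25 (Function('h')(s) = Mul(-5, -5) = 25)
Add(Function('b')(0), Mul(129, Function('h')(Function('X')(-5, -4)))) = Add(20, Mul(129, 25)) = Add(20, 3225) = 3245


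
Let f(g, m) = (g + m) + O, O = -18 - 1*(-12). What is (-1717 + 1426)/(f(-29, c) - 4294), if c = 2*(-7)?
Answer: 291/4343 ≈ 0.067004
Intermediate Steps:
c = -14
O = -6 (O = -18 + 12 = -6)
f(g, m) = -6 + g + m (f(g, m) = (g + m) - 6 = -6 + g + m)
(-1717 + 1426)/(f(-29, c) - 4294) = (-1717 + 1426)/((-6 - 29 - 14) - 4294) = -291/(-49 - 4294) = -291/(-4343) = -291*(-1/4343) = 291/4343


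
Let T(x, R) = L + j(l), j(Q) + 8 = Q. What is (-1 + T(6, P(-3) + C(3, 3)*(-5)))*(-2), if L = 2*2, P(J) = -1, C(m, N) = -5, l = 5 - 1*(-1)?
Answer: -2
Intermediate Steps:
l = 6 (l = 5 + 1 = 6)
j(Q) = -8 + Q
L = 4
T(x, R) = 2 (T(x, R) = 4 + (-8 + 6) = 4 - 2 = 2)
(-1 + T(6, P(-3) + C(3, 3)*(-5)))*(-2) = (-1 + 2)*(-2) = 1*(-2) = -2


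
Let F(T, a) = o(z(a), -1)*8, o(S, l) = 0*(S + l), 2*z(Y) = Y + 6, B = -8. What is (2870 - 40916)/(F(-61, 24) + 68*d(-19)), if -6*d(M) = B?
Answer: -3357/8 ≈ -419.63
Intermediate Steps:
d(M) = 4/3 (d(M) = -⅙*(-8) = 4/3)
z(Y) = 3 + Y/2 (z(Y) = (Y + 6)/2 = (6 + Y)/2 = 3 + Y/2)
o(S, l) = 0
F(T, a) = 0 (F(T, a) = 0*8 = 0)
(2870 - 40916)/(F(-61, 24) + 68*d(-19)) = (2870 - 40916)/(0 + 68*(4/3)) = -38046/(0 + 272/3) = -38046/272/3 = -38046*3/272 = -3357/8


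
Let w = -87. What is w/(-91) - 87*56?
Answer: -443265/91 ≈ -4871.0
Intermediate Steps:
w/(-91) - 87*56 = -87/(-91) - 87*56 = -87*(-1/91) - 4872 = 87/91 - 4872 = -443265/91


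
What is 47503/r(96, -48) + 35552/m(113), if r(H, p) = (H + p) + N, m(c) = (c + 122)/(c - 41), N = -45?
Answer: 18842437/705 ≈ 26727.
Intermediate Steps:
m(c) = (122 + c)/(-41 + c)
r(H, p) = -45 + H + p (r(H, p) = (H + p) - 45 = -45 + H + p)
47503/r(96, -48) + 35552/m(113) = 47503/(-45 + 96 - 48) + 35552/(((122 + 113)/(-41 + 113))) = 47503/3 + 35552/((235/72)) = 47503*(1/3) + 35552/(((1/72)*235)) = 47503/3 + 35552/(235/72) = 47503/3 + 35552*(72/235) = 47503/3 + 2559744/235 = 18842437/705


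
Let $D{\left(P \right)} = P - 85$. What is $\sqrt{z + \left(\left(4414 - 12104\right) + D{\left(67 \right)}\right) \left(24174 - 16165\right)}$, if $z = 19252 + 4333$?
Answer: $3 i \sqrt{6856643} \approx 7855.6 i$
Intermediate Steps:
$z = 23585$
$D{\left(P \right)} = -85 + P$
$\sqrt{z + \left(\left(4414 - 12104\right) + D{\left(67 \right)}\right) \left(24174 - 16165\right)} = \sqrt{23585 + \left(\left(4414 - 12104\right) + \left(-85 + 67\right)\right) \left(24174 - 16165\right)} = \sqrt{23585 + \left(-7690 - 18\right) 8009} = \sqrt{23585 - 61733372} = \sqrt{-61709787} = 3 i \sqrt{6856643}$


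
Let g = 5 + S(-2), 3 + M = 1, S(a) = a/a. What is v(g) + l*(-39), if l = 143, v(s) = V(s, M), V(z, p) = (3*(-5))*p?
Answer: -5547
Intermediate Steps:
S(a) = 1
M = -2 (M = -3 + 1 = -2)
V(z, p) = -15*p
g = 6 (g = 5 + 1 = 6)
v(s) = 30 (v(s) = -15*(-2) = 30)
v(g) + l*(-39) = 30 + 143*(-39) = 30 - 5577 = -5547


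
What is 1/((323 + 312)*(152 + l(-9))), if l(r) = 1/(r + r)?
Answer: 18/1736725 ≈ 1.0364e-5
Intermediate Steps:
l(r) = 1/(2*r)
1/((323 + 312)*(152 + l(-9))) = 1/((323 + 312)*(152 + (½)/(-9))) = 1/(635*(152 + (½)*(-⅑))) = 1/(635*(152 - 1/18)) = 1/(635*(2735/18)) = 1/(1736725/18) = 18/1736725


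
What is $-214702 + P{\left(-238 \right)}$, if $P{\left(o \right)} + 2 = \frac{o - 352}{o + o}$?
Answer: $- \frac{51099257}{238} \approx -2.147 \cdot 10^{5}$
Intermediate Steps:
$P{\left(o \right)} = -2 + \frac{-352 + o}{2 o}$ ($P{\left(o \right)} = -2 + \frac{o - 352}{o + o} = -2 + \frac{-352 + o}{2 o}$)
$-214702 + P{\left(-238 \right)} = -214702 - \left(\frac{3}{2} + \frac{176}{-238}\right) = -214702 - \frac{181}{238} = - \frac{51099257}{238}$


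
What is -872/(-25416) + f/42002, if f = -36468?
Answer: -55640309/66720177 ≈ -0.83393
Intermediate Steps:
-872/(-25416) + f/42002 = -872/(-25416) - 36468/42002 = -872*(-1/25416) - 36468*1/42002 = 109/3177 - 18234/21001 = -55640309/66720177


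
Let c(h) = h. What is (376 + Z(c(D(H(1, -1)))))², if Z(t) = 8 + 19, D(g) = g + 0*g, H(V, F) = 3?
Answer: 162409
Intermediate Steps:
D(g) = g (D(g) = g + 0 = g)
Z(t) = 27
(376 + Z(c(D(H(1, -1)))))² = (376 + 27)² = 403² = 162409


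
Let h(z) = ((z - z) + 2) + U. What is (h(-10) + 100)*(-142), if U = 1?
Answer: -14626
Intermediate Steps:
h(z) = 3 (h(z) = ((z - z) + 2) + 1 = (0 + 2) + 1 = 2 + 1 = 3)
(h(-10) + 100)*(-142) = (3 + 100)*(-142) = 103*(-142) = -14626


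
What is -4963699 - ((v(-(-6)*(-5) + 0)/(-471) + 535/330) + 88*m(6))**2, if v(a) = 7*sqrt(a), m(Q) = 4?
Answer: -546384073214005/107371044 + 163373*I*sqrt(30)/15543 ≈ -5.0887e+6 + 57.571*I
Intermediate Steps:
-4963699 - ((v(-(-6)*(-5) + 0)/(-471) + 535/330) + 88*m(6))**2 = -4963699 - (((7*sqrt(-(-6)*(-5) + 0))/(-471) + 535/330) + 88*4)**2 = -4963699 - (((7*sqrt(-3*10 + 0))*(-1/471) + 535*(1/330)) + 352)**2 = -4963699 - (((7*sqrt(-30 + 0))*(-1/471) + 107/66) + 352)**2 = -4963699 - (((7*sqrt(-30))*(-1/471) + 107/66) + 352)**2 = -4963699 - (((7*(I*sqrt(30)))*(-1/471) + 107/66) + 352)**2 = -4963699 - (((7*I*sqrt(30))*(-1/471) + 107/66) + 352)**2 = -4963699 - ((-7*I*sqrt(30)/471 + 107/66) + 352)**2 = -4963699 - ((107/66 - 7*I*sqrt(30)/471) + 352)**2 = -4963699 - (23339/66 - 7*I*sqrt(30)/471)**2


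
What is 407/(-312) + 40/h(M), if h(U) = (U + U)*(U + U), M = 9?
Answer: -9949/8424 ≈ -1.1810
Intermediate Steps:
h(U) = 4*U² (h(U) = (2*U)*(2*U) = 4*U²)
407/(-312) + 40/h(M) = 407/(-312) + 40/((4*9²)) = 407*(-1/312) + 40/((4*81)) = -407/312 + 40/324 = -407/312 + 40*(1/324) = -407/312 + 10/81 = -9949/8424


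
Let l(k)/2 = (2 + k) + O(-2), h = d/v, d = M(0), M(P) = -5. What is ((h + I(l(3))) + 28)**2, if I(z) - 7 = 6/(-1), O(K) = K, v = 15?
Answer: 7396/9 ≈ 821.78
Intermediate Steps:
d = -5
h = -1/3 (h = -5/15 = -5*1/15 = -1/3 ≈ -0.33333)
l(k) = 2*k (l(k) = 2*((2 + k) - 2) = 2*k)
I(z) = 1 (I(z) = 7 + 6/(-1) = 7 + 6*(-1) = 7 - 6 = 1)
((h + I(l(3))) + 28)**2 = ((-1/3 + 1) + 28)**2 = (2/3 + 28)**2 = (86/3)**2 = 7396/9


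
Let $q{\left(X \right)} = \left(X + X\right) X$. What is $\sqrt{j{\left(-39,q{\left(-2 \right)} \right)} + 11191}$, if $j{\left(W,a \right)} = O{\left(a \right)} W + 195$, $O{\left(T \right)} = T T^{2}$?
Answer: $i \sqrt{8582} \approx 92.639 i$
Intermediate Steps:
$O{\left(T \right)} = T^{3}$
$q{\left(X \right)} = 2 X^{2}$ ($q{\left(X \right)} = 2 X X = 2 X^{2}$)
$j{\left(W,a \right)} = 195 + W a^{3}$ ($j{\left(W,a \right)} = a^{3} W + 195 = W a^{3} + 195 = 195 + W a^{3}$)
$\sqrt{j{\left(-39,q{\left(-2 \right)} \right)} + 11191} = \sqrt{\left(195 - 39 \left(2 \left(-2\right)^{2}\right)^{3}\right) + 11191} = \sqrt{\left(195 - 39 \left(2 \cdot 4\right)^{3}\right) + 11191} = \sqrt{\left(195 - 39 \cdot 8^{3}\right) + 11191} = \sqrt{\left(195 - 19968\right) + 11191} = \sqrt{-19773 + 11191} = \sqrt{-8582} = i \sqrt{8582}$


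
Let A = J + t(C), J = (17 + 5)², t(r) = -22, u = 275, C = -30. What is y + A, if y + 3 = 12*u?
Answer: 3759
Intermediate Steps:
J = 484 (J = 22² = 484)
y = 3297 (y = -3 + 12*275 = -3 + 3300 = 3297)
A = 462 (A = 484 - 22 = 462)
y + A = 3297 + 462 = 3759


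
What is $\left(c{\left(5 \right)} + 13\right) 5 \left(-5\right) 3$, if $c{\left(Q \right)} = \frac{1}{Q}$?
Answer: $-990$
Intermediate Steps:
$\left(c{\left(5 \right)} + 13\right) 5 \left(-5\right) 3 = \left(\frac{1}{5} + 13\right) 5 \left(-5\right) 3 = \left(\frac{1}{5} + 13\right) \left(\left(-25\right) 3\right) = \frac{66}{5} \left(-75\right) = -990$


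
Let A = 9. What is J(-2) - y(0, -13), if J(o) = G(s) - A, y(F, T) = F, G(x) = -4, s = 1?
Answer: -13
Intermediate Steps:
J(o) = -13 (J(o) = -4 - 1*9 = -4 - 9 = -13)
J(-2) - y(0, -13) = -13 - 1*0 = -13 + 0 = -13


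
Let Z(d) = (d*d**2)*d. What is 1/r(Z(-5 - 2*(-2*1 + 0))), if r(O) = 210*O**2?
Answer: 1/210 ≈ 0.0047619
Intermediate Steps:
Z(d) = d**4 (Z(d) = d**3*d = d**4)
1/r(Z(-5 - 2*(-2*1 + 0))) = 1/(210*((-5 - 2*(-2*1 + 0))**4)**2) = 1/(210*((-5 - 2*(-2 + 0))**4)**2) = 1/(210*((-5 - 2*(-2))**4)**2) = 1/(210*((-5 + 4)**4)**2) = 1/(210*((-1)**4)**2) = 1/(210*1**2) = 1/(210*1) = 1/210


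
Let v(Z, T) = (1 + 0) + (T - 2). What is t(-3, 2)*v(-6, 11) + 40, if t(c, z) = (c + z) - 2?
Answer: 10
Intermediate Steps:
t(c, z) = -2 + c + z
v(Z, T) = -1 + T (v(Z, T) = 1 + (-2 + T) = -1 + T)
t(-3, 2)*v(-6, 11) + 40 = (-2 - 3 + 2)*(-1 + 11) + 40 = -3*10 + 40 = -30 + 40 = 10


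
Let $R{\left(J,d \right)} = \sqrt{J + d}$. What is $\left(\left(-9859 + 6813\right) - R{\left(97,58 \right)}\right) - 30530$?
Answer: $-33576 - \sqrt{155} \approx -33588.0$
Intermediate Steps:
$\left(\left(-9859 + 6813\right) - R{\left(97,58 \right)}\right) - 30530 = \left(\left(-9859 + 6813\right) - \sqrt{97 + 58}\right) - 30530 = \left(-3046 - \sqrt{155}\right) - 30530 = -33576 - \sqrt{155}$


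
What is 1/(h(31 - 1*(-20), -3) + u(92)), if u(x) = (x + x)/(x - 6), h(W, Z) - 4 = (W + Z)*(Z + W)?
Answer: 43/99336 ≈ 0.00043287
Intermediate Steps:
h(W, Z) = 4 + (W + Z)² (h(W, Z) = 4 + (W + Z)*(Z + W) = 4 + (W + Z)*(W + Z) = 4 + (W + Z)²)
u(x) = 2*x/(-6 + x) (u(x) = (2*x)/(-6 + x) = 2*x/(-6 + x))
1/(h(31 - 1*(-20), -3) + u(92)) = 1/((4 + ((31 - 1*(-20)) - 3)²) + 2*92/(-6 + 92)) = 1/((4 + ((31 + 20) - 3)²) + 2*92/86) = 1/((4 + (51 - 3)²) + 2*92*(1/86)) = 1/((4 + 48²) + 92/43) = 1/((4 + 2304) + 92/43) = 1/(2308 + 92/43) = 1/(99336/43) = 43/99336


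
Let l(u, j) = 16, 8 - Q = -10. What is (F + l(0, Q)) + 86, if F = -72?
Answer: 30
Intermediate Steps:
Q = 18 (Q = 8 - 1*(-10) = 8 + 10 = 18)
(F + l(0, Q)) + 86 = (-72 + 16) + 86 = -56 + 86 = 30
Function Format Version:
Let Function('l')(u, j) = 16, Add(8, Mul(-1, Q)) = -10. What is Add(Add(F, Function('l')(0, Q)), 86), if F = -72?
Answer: 30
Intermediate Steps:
Q = 18 (Q = Add(8, Mul(-1, -10)) = Add(8, 10) = 18)
Add(Add(F, Function('l')(0, Q)), 86) = Add(Add(-72, 16), 86) = Add(-56, 86) = 30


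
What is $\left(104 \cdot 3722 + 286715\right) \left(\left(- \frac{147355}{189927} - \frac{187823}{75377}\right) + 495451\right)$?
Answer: $\frac{531023612426959225691}{1590680831} \approx 3.3383 \cdot 10^{11}$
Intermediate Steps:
$\left(104 \cdot 3722 + 286715\right) \left(\left(- \frac{147355}{189927} - \frac{187823}{75377}\right) + 495451\right) = \left(387088 + 286715\right) \left(\left(\left(-147355\right) \frac{1}{189927} - \frac{187823}{75377}\right) + 495451\right) = 673803 \left(\left(- \frac{147355}{189927} - \frac{187823}{75377}\right) + 495451\right) = 673803 \left(- \frac{46779836756}{14316127479} + 495451\right) = 673803 \cdot \frac{7092892895761273}{14316127479} = \frac{531023612426959225691}{1590680831}$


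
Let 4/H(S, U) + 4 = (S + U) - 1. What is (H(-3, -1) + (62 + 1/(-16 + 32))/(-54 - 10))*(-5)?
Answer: 65165/9216 ≈ 7.0709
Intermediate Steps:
H(S, U) = 4/(-5 + S + U) (H(S, U) = 4/(-4 + ((S + U) - 1)) = 4/(-4 + (-1 + S + U)) = 4/(-5 + S + U))
(H(-3, -1) + (62 + 1/(-16 + 32))/(-54 - 10))*(-5) = (4/(-5 - 3 - 1) + (62 + 1/(-16 + 32))/(-54 - 10))*(-5) = (4/(-9) + (62 + 1/16)/(-64))*(-5) = (4*(-1/9) + (62 + 1/16)*(-1/64))*(-5) = (-4/9 + (993/16)*(-1/64))*(-5) = (-4/9 - 993/1024)*(-5) = -13033/9216*(-5) = 65165/9216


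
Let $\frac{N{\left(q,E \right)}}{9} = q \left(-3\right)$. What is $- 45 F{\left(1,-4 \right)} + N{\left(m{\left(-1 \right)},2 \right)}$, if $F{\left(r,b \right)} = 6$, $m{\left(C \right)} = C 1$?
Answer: $-243$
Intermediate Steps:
$m{\left(C \right)} = C$
$N{\left(q,E \right)} = - 27 q$ ($N{\left(q,E \right)} = 9 q \left(-3\right) = 9 \left(- 3 q\right) = - 27 q$)
$- 45 F{\left(1,-4 \right)} + N{\left(m{\left(-1 \right)},2 \right)} = \left(-45\right) 6 - -27 = -270 + 27 = -243$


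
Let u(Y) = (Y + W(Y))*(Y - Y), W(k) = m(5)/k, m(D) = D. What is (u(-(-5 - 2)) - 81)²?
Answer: 6561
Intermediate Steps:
W(k) = 5/k
u(Y) = 0 (u(Y) = (Y + 5/Y)*(Y - Y) = (Y + 5/Y)*0 = 0)
(u(-(-5 - 2)) - 81)² = (0 - 81)² = (-81)² = 6561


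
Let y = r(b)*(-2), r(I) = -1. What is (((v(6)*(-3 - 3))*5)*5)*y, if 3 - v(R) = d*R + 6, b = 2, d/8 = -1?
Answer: -13500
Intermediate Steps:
d = -8 (d = 8*(-1) = -8)
v(R) = -3 + 8*R (v(R) = 3 - (-8*R + 6) = 3 - (6 - 8*R) = 3 + (-6 + 8*R) = -3 + 8*R)
y = 2 (y = -1*(-2) = 2)
(((v(6)*(-3 - 3))*5)*5)*y = ((((-3 + 8*6)*(-3 - 3))*5)*5)*2 = ((((-3 + 48)*(-6))*5)*5)*2 = (((45*(-6))*5)*5)*2 = (-270*5*5)*2 = -1350*5*2 = -6750*2 = -13500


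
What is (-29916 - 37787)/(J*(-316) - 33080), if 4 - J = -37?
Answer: 67703/46036 ≈ 1.4707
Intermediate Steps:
J = 41 (J = 4 - 1*(-37) = 4 + 37 = 41)
(-29916 - 37787)/(J*(-316) - 33080) = (-29916 - 37787)/(41*(-316) - 33080) = -67703/(-12956 - 33080) = -67703/(-46036) = -67703*(-1/46036) = 67703/46036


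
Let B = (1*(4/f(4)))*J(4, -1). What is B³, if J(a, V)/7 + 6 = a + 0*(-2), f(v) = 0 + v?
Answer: -2744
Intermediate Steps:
f(v) = v
J(a, V) = -42 + 7*a (J(a, V) = -42 + 7*(a + 0*(-2)) = -42 + 7*(a + 0) = -42 + 7*a)
B = -14 (B = (1*(4/4))*(-42 + 7*4) = (1*(4*(¼)))*(-42 + 28) = (1*1)*(-14) = 1*(-14) = -14)
B³ = (-14)³ = -2744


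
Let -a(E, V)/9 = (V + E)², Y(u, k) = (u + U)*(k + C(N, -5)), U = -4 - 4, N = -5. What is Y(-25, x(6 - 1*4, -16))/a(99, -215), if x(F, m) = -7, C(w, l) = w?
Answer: -11/3364 ≈ -0.0032699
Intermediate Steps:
U = -8
Y(u, k) = (-8 + u)*(-5 + k) (Y(u, k) = (u - 8)*(k - 5) = (-8 + u)*(-5 + k))
a(E, V) = -9*(E + V)² (a(E, V) = -9*(V + E)² = -9*(E + V)²)
Y(-25, x(6 - 1*4, -16))/a(99, -215) = (40 - 8*(-7) - 5*(-25) - 7*(-25))/((-9*(99 - 215)²)) = (40 + 56 + 125 + 175)/((-9*(-116)²)) = 396/((-9*13456)) = 396/(-121104) = 396*(-1/121104) = -11/3364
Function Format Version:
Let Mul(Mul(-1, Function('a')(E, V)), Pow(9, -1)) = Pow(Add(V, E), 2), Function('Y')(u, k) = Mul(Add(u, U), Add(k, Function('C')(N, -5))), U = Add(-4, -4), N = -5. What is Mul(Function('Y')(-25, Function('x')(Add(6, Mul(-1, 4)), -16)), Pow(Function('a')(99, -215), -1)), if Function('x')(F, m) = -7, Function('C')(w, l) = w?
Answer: Rational(-11, 3364) ≈ -0.0032699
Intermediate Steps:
U = -8
Function('Y')(u, k) = Mul(Add(-8, u), Add(-5, k)) (Function('Y')(u, k) = Mul(Add(u, -8), Add(k, -5)) = Mul(Add(-8, u), Add(-5, k)))
Function('a')(E, V) = Mul(-9, Pow(Add(E, V), 2)) (Function('a')(E, V) = Mul(-9, Pow(Add(V, E), 2)) = Mul(-9, Pow(Add(E, V), 2)))
Mul(Function('Y')(-25, Function('x')(Add(6, Mul(-1, 4)), -16)), Pow(Function('a')(99, -215), -1)) = Mul(Add(40, Mul(-8, -7), Mul(-5, -25), Mul(-7, -25)), Pow(Mul(-9, Pow(Add(99, -215), 2)), -1)) = Mul(Add(40, 56, 125, 175), Pow(Mul(-9, Pow(-116, 2)), -1)) = Mul(396, Pow(Mul(-9, 13456), -1)) = Mul(396, Pow(-121104, -1)) = Mul(396, Rational(-1, 121104)) = Rational(-11, 3364)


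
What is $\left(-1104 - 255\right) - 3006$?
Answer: $-4365$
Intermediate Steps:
$\left(-1104 - 255\right) - 3006 = -1359 - 3006 = -4365$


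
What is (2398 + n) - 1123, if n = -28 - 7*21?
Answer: 1100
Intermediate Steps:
n = -175 (n = -28 - 147 = -175)
(2398 + n) - 1123 = (2398 - 175) - 1123 = 2223 - 1123 = 1100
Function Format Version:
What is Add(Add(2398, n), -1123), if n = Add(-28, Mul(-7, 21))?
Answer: 1100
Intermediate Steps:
n = -175 (n = Add(-28, -147) = -175)
Add(Add(2398, n), -1123) = Add(Add(2398, -175), -1123) = Add(2223, -1123) = 1100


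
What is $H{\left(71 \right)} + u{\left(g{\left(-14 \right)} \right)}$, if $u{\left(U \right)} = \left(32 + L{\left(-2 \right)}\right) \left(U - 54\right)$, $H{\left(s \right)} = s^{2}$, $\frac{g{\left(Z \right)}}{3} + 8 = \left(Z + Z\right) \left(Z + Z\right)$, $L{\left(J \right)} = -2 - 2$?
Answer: $68713$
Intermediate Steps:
$L{\left(J \right)} = -4$
$g{\left(Z \right)} = -24 + 12 Z^{2}$ ($g{\left(Z \right)} = -24 + 3 \left(Z + Z\right) \left(Z + Z\right) = -24 + 3 \cdot 2 Z 2 Z = -24 + 3 \cdot 4 Z^{2} = -24 + 12 Z^{2}$)
$u{\left(U \right)} = -1512 + 28 U$ ($u{\left(U \right)} = \left(32 - 4\right) \left(U - 54\right) = 28 \left(-54 + U\right) = -1512 + 28 U$)
$H{\left(71 \right)} + u{\left(g{\left(-14 \right)} \right)} = 71^{2} - \left(1512 - 28 \left(-24 + 12 \left(-14\right)^{2}\right)\right) = 5041 - \left(1512 - 28 \left(-24 + 12 \cdot 196\right)\right) = 5041 - \left(1512 - 28 \left(-24 + 2352\right)\right) = 5041 + \left(-1512 + 28 \cdot 2328\right) = 5041 + \left(-1512 + 65184\right) = 5041 + 63672 = 68713$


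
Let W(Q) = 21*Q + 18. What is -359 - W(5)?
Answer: -482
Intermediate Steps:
W(Q) = 18 + 21*Q
-359 - W(5) = -359 - (18 + 21*5) = -359 - (18 + 105) = -359 - 1*123 = -359 - 123 = -482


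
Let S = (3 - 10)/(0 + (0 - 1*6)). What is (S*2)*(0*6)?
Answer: 0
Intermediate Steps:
S = 7/6 (S = -7/(0 + (0 - 6)) = -7/(0 - 6) = -7/(-6) = -7*(-1/6) = 7/6 ≈ 1.1667)
(S*2)*(0*6) = ((7/6)*2)*(0*6) = (7/3)*0 = 0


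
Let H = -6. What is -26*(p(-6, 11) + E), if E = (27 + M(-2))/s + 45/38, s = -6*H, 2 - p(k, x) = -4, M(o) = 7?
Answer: -36140/171 ≈ -211.34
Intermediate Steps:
p(k, x) = 6 (p(k, x) = 2 - 1*(-4) = 2 + 4 = 6)
s = 36 (s = -6*(-6) = 36)
E = 364/171 (E = (27 + 7)/36 + 45/38 = 34*(1/36) + 45*(1/38) = 17/18 + 45/38 = 364/171 ≈ 2.1287)
-26*(p(-6, 11) + E) = -26*(6 + 364/171) = -26*1390/171 = -36140/171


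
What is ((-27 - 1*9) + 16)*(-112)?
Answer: 2240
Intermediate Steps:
((-27 - 1*9) + 16)*(-112) = ((-27 - 9) + 16)*(-112) = (-36 + 16)*(-112) = -20*(-112) = 2240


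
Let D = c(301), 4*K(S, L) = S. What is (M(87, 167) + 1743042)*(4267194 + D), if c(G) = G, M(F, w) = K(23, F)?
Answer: 29753790231545/4 ≈ 7.4384e+12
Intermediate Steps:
K(S, L) = S/4
M(F, w) = 23/4 (M(F, w) = (¼)*23 = 23/4)
D = 301
(M(87, 167) + 1743042)*(4267194 + D) = (23/4 + 1743042)*(4267194 + 301) = (6972191/4)*4267495 = 29753790231545/4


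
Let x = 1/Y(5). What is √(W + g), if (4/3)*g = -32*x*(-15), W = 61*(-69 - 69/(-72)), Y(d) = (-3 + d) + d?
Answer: I*√28923342/84 ≈ 64.024*I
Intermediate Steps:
Y(d) = -3 + 2*d
x = ⅐ (x = 1/(-3 + 2*5) = 1/(-3 + 10) = 1/7 = ⅐ ≈ 0.14286)
W = -99613/24 (W = 61*(-69 - 69*(-1/72)) = 61*(-69 + 23/24) = 61*(-1633/24) = -99613/24 ≈ -4150.5)
g = 360/7 (g = 3*(-32*⅐*(-15))/4 = 3*(-32/7*(-15))/4 = (¾)*(480/7) = 360/7 ≈ 51.429)
√(W + g) = √(-99613/24 + 360/7) = √(-688651/168) = I*√28923342/84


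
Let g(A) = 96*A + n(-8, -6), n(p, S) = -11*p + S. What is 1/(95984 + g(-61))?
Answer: 1/90210 ≈ 1.1085e-5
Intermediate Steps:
n(p, S) = S - 11*p
g(A) = 82 + 96*A (g(A) = 96*A + (-6 - 11*(-8)) = 96*A + (-6 + 88) = 96*A + 82 = 82 + 96*A)
1/(95984 + g(-61)) = 1/(95984 + (82 + 96*(-61))) = 1/(95984 + (82 - 5856)) = 1/(95984 - 5774) = 1/90210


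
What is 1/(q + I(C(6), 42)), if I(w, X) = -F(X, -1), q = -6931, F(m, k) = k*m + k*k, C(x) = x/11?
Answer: -1/6890 ≈ -0.00014514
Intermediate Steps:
C(x) = x/11 (C(x) = x*(1/11) = x/11)
F(m, k) = k² + k*m (F(m, k) = k*m + k² = k² + k*m)
I(w, X) = -1 + X (I(w, X) = -(-1)*(-1 + X) = -(1 - X) = -1 + X)
1/(q + I(C(6), 42)) = 1/(-6931 + (-1 + 42)) = 1/(-6931 + 41) = 1/(-6890) = -1/6890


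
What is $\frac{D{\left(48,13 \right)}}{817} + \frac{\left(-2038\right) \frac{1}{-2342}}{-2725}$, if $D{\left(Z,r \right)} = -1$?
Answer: $- \frac{4023498}{2607026575} \approx -0.0015433$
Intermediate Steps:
$\frac{D{\left(48,13 \right)}}{817} + \frac{\left(-2038\right) \frac{1}{-2342}}{-2725} = - \frac{1}{817} + \frac{\left(-2038\right) \frac{1}{-2342}}{-2725} = \left(-1\right) \frac{1}{817} + \left(-2038\right) \left(- \frac{1}{2342}\right) \left(- \frac{1}{2725}\right) = - \frac{1}{817} + \frac{1019}{1171} \left(- \frac{1}{2725}\right) = - \frac{1}{817} - \frac{1019}{3190975} = - \frac{4023498}{2607026575}$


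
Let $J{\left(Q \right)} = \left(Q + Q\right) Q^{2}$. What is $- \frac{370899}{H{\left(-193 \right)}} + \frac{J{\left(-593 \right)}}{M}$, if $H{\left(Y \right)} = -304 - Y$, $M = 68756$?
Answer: $- \frac{3465275435}{1271986} \approx -2724.3$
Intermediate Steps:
$J{\left(Q \right)} = 2 Q^{3}$ ($J{\left(Q \right)} = 2 Q Q^{2} = 2 Q^{3}$)
$- \frac{370899}{H{\left(-193 \right)}} + \frac{J{\left(-593 \right)}}{M} = - \frac{370899}{-304 - -193} + \frac{2 \left(-593\right)^{3}}{68756} = - \frac{370899}{-304 + 193} + 2 \left(-208527857\right) \frac{1}{68756} = - \frac{370899}{-111} - \frac{208527857}{34378} = \left(-370899\right) \left(- \frac{1}{111}\right) - \frac{208527857}{34378} = \frac{123633}{37} - \frac{208527857}{34378} = - \frac{3465275435}{1271986}$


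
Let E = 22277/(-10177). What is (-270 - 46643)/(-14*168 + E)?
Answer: 477433601/23958581 ≈ 19.927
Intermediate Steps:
E = -22277/10177 (E = 22277*(-1/10177) = -22277/10177 ≈ -2.1890)
(-270 - 46643)/(-14*168 + E) = (-270 - 46643)/(-14*168 - 22277/10177) = -46913/(-2352 - 22277/10177) = -46913/(-23958581/10177) = -46913*(-10177/23958581) = 477433601/23958581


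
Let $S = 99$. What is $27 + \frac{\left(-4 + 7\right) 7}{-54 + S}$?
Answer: $\frac{412}{15} \approx 27.467$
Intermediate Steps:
$27 + \frac{\left(-4 + 7\right) 7}{-54 + S} = 27 + \frac{\left(-4 + 7\right) 7}{-54 + 99} = 27 + \frac{3 \cdot 7}{45} = 27 + \frac{1}{45} \cdot 21 = 27 + \frac{7}{15} = \frac{412}{15}$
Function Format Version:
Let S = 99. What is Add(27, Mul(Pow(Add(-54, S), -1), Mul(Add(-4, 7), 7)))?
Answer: Rational(412, 15) ≈ 27.467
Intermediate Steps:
Add(27, Mul(Pow(Add(-54, S), -1), Mul(Add(-4, 7), 7))) = Add(27, Mul(Pow(Add(-54, 99), -1), Mul(Add(-4, 7), 7))) = Add(27, Mul(Pow(45, -1), Mul(3, 7))) = Add(27, Mul(Rational(1, 45), 21)) = Add(27, Rational(7, 15)) = Rational(412, 15)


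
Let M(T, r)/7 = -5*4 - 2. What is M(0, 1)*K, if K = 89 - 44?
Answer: -6930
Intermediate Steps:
M(T, r) = -154 (M(T, r) = 7*(-5*4 - 2) = 7*(-20 - 2) = 7*(-22) = -154)
K = 45
M(0, 1)*K = -154*45 = -6930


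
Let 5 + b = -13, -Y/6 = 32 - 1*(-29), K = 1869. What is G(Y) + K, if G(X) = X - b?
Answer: 1521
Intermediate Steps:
Y = -366 (Y = -6*(32 - 1*(-29)) = -6*(32 + 29) = -6*61 = -366)
b = -18 (b = -5 - 13 = -18)
G(X) = 18 + X (G(X) = X - 1*(-18) = X + 18 = 18 + X)
G(Y) + K = (18 - 366) + 1869 = -348 + 1869 = 1521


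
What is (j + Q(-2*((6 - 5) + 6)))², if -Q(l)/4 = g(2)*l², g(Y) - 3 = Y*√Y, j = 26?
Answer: 10327524 + 7294336*√2 ≈ 2.0643e+7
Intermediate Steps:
g(Y) = 3 + Y^(3/2) (g(Y) = 3 + Y*√Y = 3 + Y^(3/2))
Q(l) = -4*l²*(3 + 2*√2) (Q(l) = -4*(3 + 2^(3/2))*l² = -4*(3 + 2*√2)*l² = -4*l²*(3 + 2*√2))
(j + Q(-2*((6 - 5) + 6)))² = (26 + (-2*((6 - 5) + 6))²*(-12 - 8*√2))² = (26 + (-2*(1 + 6))²*(-12 - 8*√2))² = (26 + (-2*7)²*(-12 - 8*√2))² = (26 + (-14)²*(-12 - 8*√2))² = (26 + 196*(-12 - 8*√2))² = (26 + (-2352 - 1568*√2))² = (-2326 - 1568*√2)²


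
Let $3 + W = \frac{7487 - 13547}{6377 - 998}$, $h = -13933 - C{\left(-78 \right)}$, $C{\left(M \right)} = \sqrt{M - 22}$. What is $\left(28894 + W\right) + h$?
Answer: $\frac{26817674}{1793} - 10 i \approx 14957.0 - 10.0 i$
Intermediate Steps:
$C{\left(M \right)} = \sqrt{-22 + M}$
$h = -13933 - 10 i$ ($h = -13933 - \sqrt{-22 - 78} = -13933 - \sqrt{-100} = -13933 - 10 i \approx -13933.0 - 10.0 i$)
$W = - \frac{7399}{1793}$ ($W = -3 + \frac{7487 - 13547}{6377 - 998} = -3 - \frac{6060}{5379} = -3 - \frac{2020}{1793} = - \frac{7399}{1793} \approx -4.1266$)
$\left(28894 + W\right) + h = \left(28894 - \frac{7399}{1793}\right) - \left(13933 + 10 i\right) = \frac{51799543}{1793} - \left(13933 + 10 i\right) = \frac{26817674}{1793} - 10 i$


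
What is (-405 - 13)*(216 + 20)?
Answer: -98648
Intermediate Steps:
(-405 - 13)*(216 + 20) = -418*236 = -98648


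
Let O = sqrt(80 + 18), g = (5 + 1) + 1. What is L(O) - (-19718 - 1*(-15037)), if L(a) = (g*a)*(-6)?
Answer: 4681 - 294*sqrt(2) ≈ 4265.2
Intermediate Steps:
g = 7 (g = 6 + 1 = 7)
O = 7*sqrt(2) (O = sqrt(98) = 7*sqrt(2) ≈ 9.8995)
L(a) = -42*a (L(a) = (7*a)*(-6) = -42*a)
L(O) - (-19718 - 1*(-15037)) = -294*sqrt(2) - (-19718 - 1*(-15037)) = -294*sqrt(2) - (-19718 + 15037) = -294*sqrt(2) - 1*(-4681) = -294*sqrt(2) + 4681 = 4681 - 294*sqrt(2)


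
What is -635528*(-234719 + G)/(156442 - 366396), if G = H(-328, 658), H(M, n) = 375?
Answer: -74466086816/104977 ≈ -7.0936e+5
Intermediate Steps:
G = 375
-635528*(-234719 + G)/(156442 - 366396) = -635528*(-234719 + 375)/(156442 - 366396) = -635528/((-209954/(-234344))) = -635528/((-209954*(-1/234344))) = -635528/104977/117172 = -635528*117172/104977 = -74466086816/104977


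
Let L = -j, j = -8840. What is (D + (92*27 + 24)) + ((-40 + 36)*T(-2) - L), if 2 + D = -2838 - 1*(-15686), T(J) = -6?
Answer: 6538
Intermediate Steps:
D = 12846 (D = -2 + (-2838 - 1*(-15686)) = -2 + (-2838 + 15686) = -2 + 12848 = 12846)
L = 8840 (L = -1*(-8840) = 8840)
(D + (92*27 + 24)) + ((-40 + 36)*T(-2) - L) = (12846 + (92*27 + 24)) + ((-40 + 36)*(-6) - 1*8840) = (12846 + (2484 + 24)) + (-4*(-6) - 8840) = (12846 + 2508) + (24 - 8840) = 15354 - 8816 = 6538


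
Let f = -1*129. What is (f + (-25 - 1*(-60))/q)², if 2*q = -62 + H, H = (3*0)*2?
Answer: 16273156/961 ≈ 16934.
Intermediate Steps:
f = -129
H = 0 (H = 0*2 = 0)
q = -31 (q = (-62 + 0)/2 = (½)*(-62) = -31)
(f + (-25 - 1*(-60))/q)² = (-129 + (-25 - 1*(-60))/(-31))² = (-129 + (-25 + 60)*(-1/31))² = (-129 + 35*(-1/31))² = (-129 - 35/31)² = (-4034/31)² = 16273156/961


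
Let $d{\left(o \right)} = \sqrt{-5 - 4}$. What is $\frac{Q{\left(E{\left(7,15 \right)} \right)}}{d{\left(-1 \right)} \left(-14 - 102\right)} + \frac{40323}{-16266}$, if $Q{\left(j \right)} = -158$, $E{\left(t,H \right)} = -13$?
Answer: $- \frac{13441}{5422} - \frac{79 i}{174} \approx -2.479 - 0.45402 i$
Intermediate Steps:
$d{\left(o \right)} = 3 i$ ($d{\left(o \right)} = \sqrt{-9} = 3 i$)
$\frac{Q{\left(E{\left(7,15 \right)} \right)}}{d{\left(-1 \right)} \left(-14 - 102\right)} + \frac{40323}{-16266} = - \frac{158}{3 i \left(-14 - 102\right)} + \frac{40323}{-16266} = - \frac{158}{3 i \left(-116\right)} + 40323 \left(- \frac{1}{16266}\right) = - \frac{158}{\left(-348\right) i} - \frac{13441}{5422} = - 158 \frac{i}{348} - \frac{13441}{5422} = - \frac{79 i}{174} - \frac{13441}{5422} = - \frac{13441}{5422} - \frac{79 i}{174}$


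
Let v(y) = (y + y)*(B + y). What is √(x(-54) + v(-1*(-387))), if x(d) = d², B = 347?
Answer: 6*√15862 ≈ 755.67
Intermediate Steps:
v(y) = 2*y*(347 + y) (v(y) = (y + y)*(347 + y) = (2*y)*(347 + y) = 2*y*(347 + y))
√(x(-54) + v(-1*(-387))) = √((-54)² + 2*(-1*(-387))*(347 - 1*(-387))) = √(2916 + 2*387*(347 + 387)) = √(2916 + 2*387*734) = √(2916 + 568116) = √571032 = 6*√15862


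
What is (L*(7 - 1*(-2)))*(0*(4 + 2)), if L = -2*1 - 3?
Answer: 0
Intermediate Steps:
L = -5 (L = -2 - 3 = -5)
(L*(7 - 1*(-2)))*(0*(4 + 2)) = (-5*(7 - 1*(-2)))*(0*(4 + 2)) = (-5*(7 + 2))*(0*6) = -5*9*0 = -45*0 = 0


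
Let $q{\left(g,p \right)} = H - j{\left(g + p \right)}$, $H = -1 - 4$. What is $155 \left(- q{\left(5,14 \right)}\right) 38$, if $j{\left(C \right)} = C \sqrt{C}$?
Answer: $29450 + 111910 \sqrt{19} \approx 5.1725 \cdot 10^{5}$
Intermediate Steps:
$H = -5$ ($H = -1 - 4 = -5$)
$j{\left(C \right)} = C^{\frac{3}{2}}$
$q{\left(g,p \right)} = -5 - \left(g + p\right)^{\frac{3}{2}}$
$155 \left(- q{\left(5,14 \right)}\right) 38 = 155 \left(- (-5 - \left(5 + 14\right)^{\frac{3}{2}})\right) 38 = 155 \left(- (-5 - 19^{\frac{3}{2}})\right) 38 = 155 \left(- (-5 - 19 \sqrt{19})\right) 38 = 155 \left(5 + 19 \sqrt{19}\right) 38 = \left(775 + 2945 \sqrt{19}\right) 38 = 29450 + 111910 \sqrt{19}$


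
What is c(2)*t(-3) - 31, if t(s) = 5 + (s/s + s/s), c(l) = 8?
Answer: 25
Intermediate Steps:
t(s) = 7 (t(s) = 5 + (1 + 1) = 5 + 2 = 7)
c(2)*t(-3) - 31 = 8*7 - 31 = 56 - 31 = 25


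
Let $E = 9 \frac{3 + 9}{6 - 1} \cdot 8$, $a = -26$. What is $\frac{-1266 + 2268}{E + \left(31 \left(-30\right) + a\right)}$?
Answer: $- \frac{2505}{1958} \approx -1.2794$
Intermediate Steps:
$E = \frac{864}{5}$ ($E = 9 \cdot \frac{12}{5} \cdot 8 = \frac{108}{5} \cdot 8 = \frac{864}{5} \approx 172.8$)
$\frac{-1266 + 2268}{E + \left(31 \left(-30\right) + a\right)} = \frac{-1266 + 2268}{\frac{864}{5} + \left(31 \left(-30\right) - 26\right)} = \frac{1002}{\frac{864}{5} - 956} = \frac{1002}{- \frac{3916}{5}} = 1002 \left(- \frac{5}{3916}\right) = - \frac{2505}{1958}$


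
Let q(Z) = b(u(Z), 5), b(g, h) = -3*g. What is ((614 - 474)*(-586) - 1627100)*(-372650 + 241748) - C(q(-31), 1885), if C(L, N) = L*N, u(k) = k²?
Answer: 223735278735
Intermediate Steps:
q(Z) = -3*Z²
((614 - 474)*(-586) - 1627100)*(-372650 + 241748) - C(q(-31), 1885) = ((614 - 474)*(-586) - 1627100)*(-372650 + 241748) - (-3*(-31)²)*1885 = (140*(-586) - 1627100)*(-130902) - (-3*961)*1885 = (-82040 - 1627100)*(-130902) - (-2883)*1885 = -1709140*(-130902) - 1*(-5434455) = 223729844280 + 5434455 = 223735278735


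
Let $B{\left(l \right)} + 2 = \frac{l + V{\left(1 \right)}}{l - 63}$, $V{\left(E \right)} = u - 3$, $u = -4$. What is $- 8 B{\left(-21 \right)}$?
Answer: $\frac{40}{3} \approx 13.333$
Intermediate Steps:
$V{\left(E \right)} = -7$ ($V{\left(E \right)} = -4 - 3 = -7$)
$B{\left(l \right)} = -2 + \frac{-7 + l}{-63 + l}$ ($B{\left(l \right)} = -2 + \frac{l - 7}{l - 63} = -2 + \frac{-7 + l}{-63 + l}$)
$- 8 B{\left(-21 \right)} = - 8 \frac{119 - -21}{-63 - 21} = - 8 \frac{119 + 21}{-84} = - 8 \left(\left(- \frac{1}{84}\right) 140\right) = \left(-8\right) \left(- \frac{5}{3}\right) = \frac{40}{3}$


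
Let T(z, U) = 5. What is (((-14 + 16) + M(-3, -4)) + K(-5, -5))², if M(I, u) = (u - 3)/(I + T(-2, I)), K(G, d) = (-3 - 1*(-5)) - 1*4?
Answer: 49/4 ≈ 12.250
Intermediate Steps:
K(G, d) = -2 (K(G, d) = (-3 + 5) - 4 = 2 - 4 = -2)
M(I, u) = (-3 + u)/(5 + I) (M(I, u) = (u - 3)/(I + 5) = (-3 + u)/(5 + I))
(((-14 + 16) + M(-3, -4)) + K(-5, -5))² = (((-14 + 16) + (-3 - 4)/(5 - 3)) - 2)² = ((2 - 7/2) - 2)² = (-3/2 - 2)² = (-7/2)² = 49/4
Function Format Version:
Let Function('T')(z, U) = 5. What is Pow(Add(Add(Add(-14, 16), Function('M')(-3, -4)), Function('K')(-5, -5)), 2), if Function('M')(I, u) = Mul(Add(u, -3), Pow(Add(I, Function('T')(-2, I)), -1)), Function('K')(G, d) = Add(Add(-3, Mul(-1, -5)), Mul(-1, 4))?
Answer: Rational(49, 4) ≈ 12.250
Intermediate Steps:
Function('K')(G, d) = -2 (Function('K')(G, d) = Add(Add(-3, 5), -4) = Add(2, -4) = -2)
Function('M')(I, u) = Mul(Pow(Add(5, I), -1), Add(-3, u)) (Function('M')(I, u) = Mul(Add(u, -3), Pow(Add(I, 5), -1)) = Mul(Add(-3, u), Pow(Add(5, I), -1)) = Mul(Pow(Add(5, I), -1), Add(-3, u)))
Pow(Add(Add(Add(-14, 16), Function('M')(-3, -4)), Function('K')(-5, -5)), 2) = Pow(Add(Add(Add(-14, 16), Mul(Pow(Add(5, -3), -1), Add(-3, -4))), -2), 2) = Pow(Add(Add(2, Mul(Pow(2, -1), -7)), -2), 2) = Pow(Add(Add(2, Mul(Rational(1, 2), -7)), -2), 2) = Pow(Add(Add(2, Rational(-7, 2)), -2), 2) = Pow(Add(Rational(-3, 2), -2), 2) = Pow(Rational(-7, 2), 2) = Rational(49, 4)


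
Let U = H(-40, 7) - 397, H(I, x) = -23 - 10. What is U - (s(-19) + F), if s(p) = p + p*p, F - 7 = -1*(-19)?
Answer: -798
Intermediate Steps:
F = 26 (F = 7 - 1*(-19) = 7 + 19 = 26)
H(I, x) = -33
U = -430 (U = -33 - 397 = -430)
s(p) = p + p²
U - (s(-19) + F) = -430 - (-19*(1 - 19) + 26) = -430 - (-19*(-18) + 26) = -430 - (342 + 26) = -430 - 1*368 = -430 - 368 = -798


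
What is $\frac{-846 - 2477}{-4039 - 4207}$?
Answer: $\frac{3323}{8246} \approx 0.40298$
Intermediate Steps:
$\frac{-846 - 2477}{-4039 - 4207} = - \frac{3323}{-8246} = \left(-3323\right) \left(- \frac{1}{8246}\right) = \frac{3323}{8246}$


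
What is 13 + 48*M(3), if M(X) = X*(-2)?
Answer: -275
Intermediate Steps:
M(X) = -2*X
13 + 48*M(3) = 13 + 48*(-2*3) = 13 + 48*(-6) = 13 - 288 = -275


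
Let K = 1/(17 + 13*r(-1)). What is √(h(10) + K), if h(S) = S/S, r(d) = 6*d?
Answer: 2*√915/61 ≈ 0.99177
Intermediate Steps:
h(S) = 1
K = -1/61 (K = 1/(17 + 13*(6*(-1))) = 1/(17 + 13*(-6)) = 1/(17 - 78) = 1/(-61) = -1/61 ≈ -0.016393)
√(h(10) + K) = √(1 - 1/61) = √(60/61) = 2*√915/61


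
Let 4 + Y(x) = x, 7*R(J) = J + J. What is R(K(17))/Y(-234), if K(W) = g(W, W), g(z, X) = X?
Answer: -1/49 ≈ -0.020408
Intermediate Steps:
K(W) = W
R(J) = 2*J/7 (R(J) = (J + J)/7 = (2*J)/7 = 2*J/7)
Y(x) = -4 + x
R(K(17))/Y(-234) = ((2/7)*17)/(-4 - 234) = (34/7)/(-238) = (34/7)*(-1/238) = -1/49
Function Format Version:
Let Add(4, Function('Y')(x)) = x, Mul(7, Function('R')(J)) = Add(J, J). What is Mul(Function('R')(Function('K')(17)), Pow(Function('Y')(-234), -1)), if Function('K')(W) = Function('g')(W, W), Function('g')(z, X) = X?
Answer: Rational(-1, 49) ≈ -0.020408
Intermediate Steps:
Function('K')(W) = W
Function('R')(J) = Mul(Rational(2, 7), J) (Function('R')(J) = Mul(Rational(1, 7), Add(J, J)) = Mul(Rational(1, 7), Mul(2, J)) = Mul(Rational(2, 7), J))
Function('Y')(x) = Add(-4, x)
Mul(Function('R')(Function('K')(17)), Pow(Function('Y')(-234), -1)) = Mul(Mul(Rational(2, 7), 17), Pow(Add(-4, -234), -1)) = Mul(Rational(34, 7), Pow(-238, -1)) = Mul(Rational(34, 7), Rational(-1, 238)) = Rational(-1, 49)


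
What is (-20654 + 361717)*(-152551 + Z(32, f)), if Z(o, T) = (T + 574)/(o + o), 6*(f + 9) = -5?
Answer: -19978174159537/384 ≈ -5.2026e+10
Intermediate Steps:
f = -59/6 (f = -9 + (⅙)*(-5) = -9 - ⅚ = -59/6 ≈ -9.8333)
Z(o, T) = (574 + T)/(2*o) (Z(o, T) = (574 + T)/((2*o)) = (574 + T)*(1/(2*o)) = (574 + T)/(2*o))
(-20654 + 361717)*(-152551 + Z(32, f)) = (-20654 + 361717)*(-152551 + (½)*(574 - 59/6)/32) = 341063*(-152551 + (½)*(1/32)*(3385/6)) = 341063*(-152551 + 3385/384) = 341063*(-58576199/384) = -19978174159537/384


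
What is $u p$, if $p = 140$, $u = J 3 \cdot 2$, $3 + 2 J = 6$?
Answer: $1260$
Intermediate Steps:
$J = \frac{3}{2}$ ($J = - \frac{3}{2} + \frac{1}{2} \cdot 6 = - \frac{3}{2} + 3 = \frac{3}{2} \approx 1.5$)
$u = 9$ ($u = \frac{3}{2} \cdot 3 \cdot 2 = \frac{9}{2} \cdot 2 = 9$)
$u p = 9 \cdot 140 = 1260$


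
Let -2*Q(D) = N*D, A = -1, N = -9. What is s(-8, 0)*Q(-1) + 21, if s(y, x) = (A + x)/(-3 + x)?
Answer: 39/2 ≈ 19.500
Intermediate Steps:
s(y, x) = (-1 + x)/(-3 + x)
Q(D) = 9*D/2 (Q(D) = -(-9)*D/2 = 9*D/2)
s(-8, 0)*Q(-1) + 21 = ((-1 + 0)/(-3 + 0))*((9/2)*(-1)) + 21 = (-1/(-3))*(-9/2) + 21 = -⅓*(-1)*(-9/2) + 21 = (⅓)*(-9/2) + 21 = -3/2 + 21 = 39/2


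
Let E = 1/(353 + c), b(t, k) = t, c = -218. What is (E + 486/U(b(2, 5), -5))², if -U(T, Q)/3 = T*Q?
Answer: 4787344/18225 ≈ 262.68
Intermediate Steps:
E = 1/135 (E = 1/(353 - 218) = 1/135 ≈ 0.0074074)
U(T, Q) = -3*Q*T (U(T, Q) = -3*T*Q = -3*Q*T)
(E + 486/U(b(2, 5), -5))² = (1/135 + 486/((-3*(-5)*2)))² = (1/135 + 486/30)² = (1/135 + 486*(1/30))² = (1/135 + 81/5)² = (2188/135)² = 4787344/18225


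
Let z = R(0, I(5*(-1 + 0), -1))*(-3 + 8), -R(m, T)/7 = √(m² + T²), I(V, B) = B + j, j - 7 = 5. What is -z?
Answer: 385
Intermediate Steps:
j = 12 (j = 7 + 5 = 12)
I(V, B) = 12 + B (I(V, B) = B + 12 = 12 + B)
R(m, T) = -7*√(T² + m²) (R(m, T) = -7*√(m² + T²) = -7*√(T² + m²))
z = -385 (z = (-7*√((12 - 1)² + 0²))*(-3 + 8) = -7*√(11² + 0)*5 = -7*√(121 + 0)*5 = -7*√121*5 = -7*11*5 = -77*5 = -385)
-z = -1*(-385) = 385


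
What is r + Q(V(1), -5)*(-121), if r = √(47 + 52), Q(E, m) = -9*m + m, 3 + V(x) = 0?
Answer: -4840 + 3*√11 ≈ -4830.0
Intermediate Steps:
V(x) = -3 (V(x) = -3 + 0 = -3)
Q(E, m) = -8*m
r = 3*√11 (r = √99 = 3*√11 ≈ 9.9499)
r + Q(V(1), -5)*(-121) = 3*√11 - 8*(-5)*(-121) = 3*√11 + 40*(-121) = 3*√11 - 4840 = -4840 + 3*√11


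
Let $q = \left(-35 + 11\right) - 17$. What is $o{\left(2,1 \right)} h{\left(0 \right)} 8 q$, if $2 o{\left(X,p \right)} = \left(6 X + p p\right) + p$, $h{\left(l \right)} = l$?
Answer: $0$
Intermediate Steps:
$q = -41$ ($q = -24 - 17 = -41$)
$o{\left(X,p \right)} = \frac{p}{2} + \frac{p^{2}}{2} + 3 X$ ($o{\left(X,p \right)} = \frac{\left(6 X + p p\right) + p}{2} = \frac{\left(6 X + p^{2}\right) + p}{2} = \frac{\left(p^{2} + 6 X\right) + p}{2} = \frac{p + p^{2} + 6 X}{2} = \frac{p}{2} + \frac{p^{2}}{2} + 3 X$)
$o{\left(2,1 \right)} h{\left(0 \right)} 8 q = \left(\frac{1}{2} \cdot 1 + \frac{1^{2}}{2} + 3 \cdot 2\right) 0 \cdot 8 \left(-41\right) = \left(\frac{1}{2} + \frac{1}{2} \cdot 1 + 6\right) 0 \cdot 8 \left(-41\right) = \left(\frac{1}{2} + \frac{1}{2} + 6\right) 0 \cdot 8 \left(-41\right) = 7 \cdot 0 \cdot 8 \left(-41\right) = 0 \cdot 8 \left(-41\right) = 0 \left(-41\right) = 0$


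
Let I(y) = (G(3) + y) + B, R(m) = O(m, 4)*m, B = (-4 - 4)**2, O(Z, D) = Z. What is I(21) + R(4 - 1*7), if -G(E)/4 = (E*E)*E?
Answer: -14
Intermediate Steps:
G(E) = -4*E**3 (G(E) = -4*E*E*E = -4*E**2*E = -4*E**3)
B = 64 (B = (-8)**2 = 64)
R(m) = m**2 (R(m) = m*m = m**2)
I(y) = -44 + y (I(y) = (-4*3**3 + y) + 64 = (-4*27 + y) + 64 = (-108 + y) + 64 = -44 + y)
I(21) + R(4 - 1*7) = (-44 + 21) + (4 - 1*7)**2 = -23 + (4 - 7)**2 = -23 + (-3)**2 = -23 + 9 = -14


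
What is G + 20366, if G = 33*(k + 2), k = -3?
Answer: 20333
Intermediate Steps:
G = -33 (G = 33*(-3 + 2) = 33*(-1) = -33)
G + 20366 = -33 + 20366 = 20333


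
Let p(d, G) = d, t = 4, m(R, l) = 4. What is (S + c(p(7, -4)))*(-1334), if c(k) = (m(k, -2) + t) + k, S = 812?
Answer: -1103218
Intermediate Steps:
c(k) = 8 + k (c(k) = (4 + 4) + k = 8 + k)
(S + c(p(7, -4)))*(-1334) = (812 + (8 + 7))*(-1334) = (812 + 15)*(-1334) = 827*(-1334) = -1103218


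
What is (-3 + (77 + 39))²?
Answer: 12769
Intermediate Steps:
(-3 + (77 + 39))² = (-3 + 116)² = 113² = 12769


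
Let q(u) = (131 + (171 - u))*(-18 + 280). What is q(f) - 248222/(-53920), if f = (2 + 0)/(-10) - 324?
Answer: 884660067/5392 ≈ 1.6407e+5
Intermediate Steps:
f = -1621/5 (f = 2*(-⅒) - 324 = -⅕ - 324 = -1621/5 ≈ -324.20)
q(u) = 79124 - 262*u (q(u) = (302 - u)*262 = 79124 - 262*u)
q(f) - 248222/(-53920) = (79124 - 262*(-1621/5)) - 248222/(-53920) = (79124 + 424702/5) - 248222*(-1/53920) = 820322/5 + 124111/26960 = 884660067/5392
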